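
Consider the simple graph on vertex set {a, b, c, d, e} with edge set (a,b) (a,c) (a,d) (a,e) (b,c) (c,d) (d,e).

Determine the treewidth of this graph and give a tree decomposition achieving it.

Treewidth 2.
Bags: B1 = {a, d, e}  B2 = {a, c, d}  B3 = {a, b, c}
Tree: B1–B2, B2–B3

Every bag has size at most 3, so the width is 3 − 1 = 2 and tw(G) ≤ 2. For the lower bound, the 3 vertices {a, d, e} are pairwise adjacent, and any tree decomposition puts a clique entirely inside one bag — forcing width ≥ 2. Hence tw(G) = 2 exactly.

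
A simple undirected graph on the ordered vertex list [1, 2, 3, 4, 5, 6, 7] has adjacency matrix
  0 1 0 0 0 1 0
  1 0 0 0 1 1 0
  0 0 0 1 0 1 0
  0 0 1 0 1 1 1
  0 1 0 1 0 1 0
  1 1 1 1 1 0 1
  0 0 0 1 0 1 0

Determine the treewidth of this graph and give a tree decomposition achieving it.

Treewidth 2.
Bags: B1 = {2, 5, 6}  B2 = {4, 5, 6}  B3 = {3, 4, 6}  B4 = {4, 6, 7}  B5 = {1, 2, 6}
Tree: B1–B2, B2–B3, B3–B4, B1–B5

Each bag holds 3 vertices, so the decomposition has width 2, which upper-bounds the treewidth. For the lower bound, the 3 vertices {1, 2, 6} are pairwise adjacent, and any tree decomposition puts a clique entirely inside one bag — forcing width ≥ 2. Therefore the treewidth is 2.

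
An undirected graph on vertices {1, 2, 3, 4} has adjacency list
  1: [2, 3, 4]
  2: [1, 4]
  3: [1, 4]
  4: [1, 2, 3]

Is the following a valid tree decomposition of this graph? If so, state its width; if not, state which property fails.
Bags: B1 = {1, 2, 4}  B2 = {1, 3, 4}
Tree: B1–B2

Yes; width 2.

Vertex coverage: the bags together contain {1, 2, 3, 4}, the full vertex set. Edge coverage: each edge of G has both endpoints in at least one bag. Running intersection: for every vertex, the bags containing it form a connected subtree. All three properties hold, so this is a valid tree decomposition of width max|bag| − 1 = 2, and hence tw(G) ≤ 2.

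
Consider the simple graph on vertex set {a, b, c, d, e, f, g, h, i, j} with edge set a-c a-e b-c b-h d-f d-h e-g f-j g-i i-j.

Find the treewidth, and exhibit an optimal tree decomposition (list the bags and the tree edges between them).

Each bag holds 3 vertices, so the decomposition has width 2, which upper-bounds the treewidth. For the lower bound, G contains the cycle e–g–i–j–f–d–h–b–c–a–e, so G is not a forest; only forests have treewidth ≤ 1, hence tw(G) ≥ 2. Therefore the treewidth is 2.

Treewidth 2.
One such decomposition:
Bags: B1 = {e, g, i}  B2 = {e, i, j}  B3 = {e, f, j}  B4 = {d, e, f}  B5 = {d, e, h}  B6 = {b, e, h}  B7 = {b, c, e}  B8 = {a, c, e}
Tree: B1–B2, B2–B3, B3–B4, B4–B5, B5–B6, B6–B7, B7–B8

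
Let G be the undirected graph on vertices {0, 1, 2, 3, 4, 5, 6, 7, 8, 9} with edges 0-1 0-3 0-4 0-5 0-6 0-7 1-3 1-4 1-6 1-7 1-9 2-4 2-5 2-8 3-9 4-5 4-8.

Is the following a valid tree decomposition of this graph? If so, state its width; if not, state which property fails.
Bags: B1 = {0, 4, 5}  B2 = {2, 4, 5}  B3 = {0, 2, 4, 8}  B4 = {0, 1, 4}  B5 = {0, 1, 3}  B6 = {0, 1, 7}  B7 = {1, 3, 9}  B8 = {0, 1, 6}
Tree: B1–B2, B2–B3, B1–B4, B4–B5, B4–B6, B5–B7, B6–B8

A tree decomposition must satisfy three properties: every vertex lies in some bag; for every edge, both endpoints lie together in some bag; and for every vertex, the bags containing it form a connected subtree. Here bags containing vertex 0 are not connected in the tree, so the decomposition is invalid.

No — bags containing vertex 0 are not connected in the tree.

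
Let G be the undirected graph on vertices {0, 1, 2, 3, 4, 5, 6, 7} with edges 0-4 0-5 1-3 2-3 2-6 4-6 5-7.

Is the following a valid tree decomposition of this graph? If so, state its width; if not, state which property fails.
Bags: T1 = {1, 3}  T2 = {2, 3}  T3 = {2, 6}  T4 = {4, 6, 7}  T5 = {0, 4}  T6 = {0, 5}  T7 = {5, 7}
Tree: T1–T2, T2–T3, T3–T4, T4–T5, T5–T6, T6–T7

A tree decomposition must satisfy three properties: every vertex lies in some bag; for every edge, both endpoints lie together in some bag; and for every vertex, the bags containing it form a connected subtree. Here bags containing vertex 7 are not connected in the tree, so the decomposition is invalid.

No — bags containing vertex 7 are not connected in the tree.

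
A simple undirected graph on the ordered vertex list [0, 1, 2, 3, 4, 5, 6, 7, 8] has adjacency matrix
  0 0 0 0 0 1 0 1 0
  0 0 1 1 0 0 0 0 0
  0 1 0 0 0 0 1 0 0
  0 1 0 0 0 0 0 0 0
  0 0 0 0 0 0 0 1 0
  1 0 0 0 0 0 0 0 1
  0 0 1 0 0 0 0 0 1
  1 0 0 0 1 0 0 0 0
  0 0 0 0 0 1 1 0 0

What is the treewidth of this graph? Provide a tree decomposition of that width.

Every bag has size at most 2, so the width is 2 − 1 = 1 and tw(G) ≤ 1. G has an edge, so its treewidth is at least 1. The upper and lower bounds meet at 1, so that is the treewidth.

Treewidth 1.
One optimal decomposition is:
Bags: B1 = {4, 7}  B2 = {0, 7}  B3 = {0, 5}  B4 = {5, 8}  B5 = {6, 8}  B6 = {2, 6}  B7 = {1, 2}  B8 = {1, 3}
Tree: B1–B2, B2–B3, B3–B4, B4–B5, B5–B6, B6–B7, B7–B8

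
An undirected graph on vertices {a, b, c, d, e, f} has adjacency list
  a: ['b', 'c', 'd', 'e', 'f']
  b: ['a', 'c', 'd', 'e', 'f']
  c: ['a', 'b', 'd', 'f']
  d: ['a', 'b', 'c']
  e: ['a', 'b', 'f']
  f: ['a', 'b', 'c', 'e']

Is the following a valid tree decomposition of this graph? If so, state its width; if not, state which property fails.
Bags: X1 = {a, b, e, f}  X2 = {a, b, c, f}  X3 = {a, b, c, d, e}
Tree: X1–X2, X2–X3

A tree decomposition must satisfy three properties: every vertex lies in some bag; for every edge, both endpoints lie together in some bag; and for every vertex, the bags containing it form a connected subtree. Here bags containing vertex e are not connected in the tree, so the decomposition is invalid.

No — bags containing vertex e are not connected in the tree.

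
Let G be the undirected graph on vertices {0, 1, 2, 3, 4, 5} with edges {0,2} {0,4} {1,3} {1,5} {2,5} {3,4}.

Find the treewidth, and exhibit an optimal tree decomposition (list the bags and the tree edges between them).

Every bag has size at most 3, so the width is 3 − 1 = 2 and tw(G) ≤ 2. For the lower bound, G contains the cycle 0–4–3–1–5–2–0, so G is not a forest; only forests have treewidth ≤ 1, hence tw(G) ≥ 2. Combining the bounds, tw(G) = 2.

Treewidth 2.
One such decomposition:
Bags: B1 = {0, 3, 4}  B2 = {0, 1, 3}  B3 = {0, 1, 5}  B4 = {0, 2, 5}
Tree: B1–B2, B2–B3, B3–B4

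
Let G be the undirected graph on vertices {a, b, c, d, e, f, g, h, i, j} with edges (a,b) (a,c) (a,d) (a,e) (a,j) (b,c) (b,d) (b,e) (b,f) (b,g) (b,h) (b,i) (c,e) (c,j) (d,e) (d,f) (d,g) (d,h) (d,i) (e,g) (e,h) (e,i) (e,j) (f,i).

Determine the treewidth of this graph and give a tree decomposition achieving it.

The largest bag has 4 vertices, giving width 3; this decomposition certifies tw(G) ≤ 3. For the lower bound, the 4 vertices {a, c, e, j} are pairwise adjacent, and any tree decomposition puts a clique entirely inside one bag — forcing width ≥ 3. Therefore the treewidth is 3.

Treewidth 3.
One optimal decomposition is:
Bags: B1 = {a, b, c, e}  B2 = {a, b, d, e}  B3 = {b, d, e, h}  B4 = {b, d, e, i}  B5 = {b, d, f, i}  B6 = {a, c, e, j}  B7 = {b, d, e, g}
Tree: B1–B2, B2–B3, B3–B4, B4–B5, B1–B6, B4–B7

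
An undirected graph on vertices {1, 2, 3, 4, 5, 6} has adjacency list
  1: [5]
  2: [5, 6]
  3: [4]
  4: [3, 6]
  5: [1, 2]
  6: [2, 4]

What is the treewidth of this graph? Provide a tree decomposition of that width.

Each bag holds 2 vertices, so the decomposition has width 1, which upper-bounds the treewidth. Since G has at least one edge (e.g. 3–4), it is not an edgeless graph, so tw(G) ≥ 1. Hence tw(G) = 1 exactly.

Treewidth 1.
One optimal decomposition is:
Bags: B1 = {3, 4}  B2 = {4, 6}  B3 = {2, 6}  B4 = {2, 5}  B5 = {1, 5}
Tree: B1–B2, B2–B3, B3–B4, B4–B5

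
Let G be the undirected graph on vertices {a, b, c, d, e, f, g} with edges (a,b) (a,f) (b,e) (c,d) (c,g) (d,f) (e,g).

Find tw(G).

2

A width-2 tree decomposition is:
Bags: B1 = {b, e, g}  B2 = {b, c, g}  B3 = {b, c, d}  B4 = {b, d, f}  B5 = {a, b, f}
Tree: B1–B2, B2–B3, B3–B4, B4–B5
Every bag has size at most 3, so the width is 3 − 1 = 2 and tw(G) ≤ 2. Since b–e–g–c–d–f–a–b is a cycle in G, G is not acyclic. Forests are exactly the graphs of treewidth ≤ 1, so tw(G) ≥ 2. Therefore the treewidth is 2.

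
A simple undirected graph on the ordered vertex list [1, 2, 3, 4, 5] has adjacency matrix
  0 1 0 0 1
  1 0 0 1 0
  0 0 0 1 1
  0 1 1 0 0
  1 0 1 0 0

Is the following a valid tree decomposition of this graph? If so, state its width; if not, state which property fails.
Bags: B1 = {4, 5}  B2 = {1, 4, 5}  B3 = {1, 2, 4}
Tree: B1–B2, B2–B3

No — vertex 3 appears in no bag.

A tree decomposition must satisfy three properties: every vertex lies in some bag; for every edge, both endpoints lie together in some bag; and for every vertex, the bags containing it form a connected subtree. Here vertex 3 appears in no bag, so the decomposition is invalid.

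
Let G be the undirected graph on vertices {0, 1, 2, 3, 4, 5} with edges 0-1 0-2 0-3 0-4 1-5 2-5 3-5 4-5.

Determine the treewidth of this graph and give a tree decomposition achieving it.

Treewidth 2.
One such decomposition:
Bags: B1 = {0, 4, 5}  B2 = {0, 2, 5}  B3 = {0, 1, 5}  B4 = {0, 3, 5}
Tree: B1–B2, B2–B3, B3–B4

Each bag holds 3 vertices, so the decomposition has width 2, which upper-bounds the treewidth. For the lower bound, G contains the cycle 0–4–5–2–0, so G is not a forest; only forests have treewidth ≤ 1, hence tw(G) ≥ 2. The upper and lower bounds meet at 2, so that is the treewidth.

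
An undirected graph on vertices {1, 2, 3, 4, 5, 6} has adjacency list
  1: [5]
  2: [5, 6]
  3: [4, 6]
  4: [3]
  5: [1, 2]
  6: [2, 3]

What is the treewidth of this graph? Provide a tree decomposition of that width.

Treewidth 1.
One such decomposition:
Bags: B1 = {1, 5}  B2 = {2, 5}  B3 = {2, 6}  B4 = {3, 6}  B5 = {3, 4}
Tree: B1–B2, B2–B3, B3–B4, B4–B5

The largest bag has 2 vertices, giving width 1; this decomposition certifies tw(G) ≤ 1. G has an edge, so its treewidth is at least 1. Therefore the treewidth is 1.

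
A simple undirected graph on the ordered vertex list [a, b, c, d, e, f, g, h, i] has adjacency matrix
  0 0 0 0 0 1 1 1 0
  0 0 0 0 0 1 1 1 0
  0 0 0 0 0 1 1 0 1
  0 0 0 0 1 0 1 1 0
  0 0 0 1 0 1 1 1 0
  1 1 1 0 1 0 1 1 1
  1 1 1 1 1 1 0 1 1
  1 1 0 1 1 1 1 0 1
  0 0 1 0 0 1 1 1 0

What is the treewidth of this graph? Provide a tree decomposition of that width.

The largest bag has 4 vertices, giving width 3; this decomposition certifies tw(G) ≤ 3. Conversely, {d, e, g, h} is a clique of size 4, and the vertices of any clique must share a bag in every tree decomposition; so some bag has ≥ 4 vertices and tw(G) ≥ 3. Hence tw(G) = 3 exactly.

Treewidth 3.
One optimal decomposition is:
Bags: B1 = {d, e, g, h}  B2 = {e, f, g, h}  B3 = {b, f, g, h}  B4 = {f, g, h, i}  B5 = {a, f, g, h}  B6 = {c, f, g, i}
Tree: B1–B2, B2–B3, B2–B4, B2–B5, B4–B6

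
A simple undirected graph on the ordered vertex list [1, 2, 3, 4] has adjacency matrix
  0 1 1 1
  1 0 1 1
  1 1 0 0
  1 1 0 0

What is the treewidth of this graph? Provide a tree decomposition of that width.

Each bag holds 3 vertices, so the decomposition has width 2, which upper-bounds the treewidth. Conversely, {1, 2, 3} is a clique of size 3, and the vertices of any clique must share a bag in every tree decomposition; so some bag has ≥ 3 vertices and tw(G) ≥ 2. Hence tw(G) = 2 exactly.

Treewidth 2.
One such decomposition:
Bags: B1 = {1, 2, 3}  B2 = {1, 2, 4}
Tree: B1–B2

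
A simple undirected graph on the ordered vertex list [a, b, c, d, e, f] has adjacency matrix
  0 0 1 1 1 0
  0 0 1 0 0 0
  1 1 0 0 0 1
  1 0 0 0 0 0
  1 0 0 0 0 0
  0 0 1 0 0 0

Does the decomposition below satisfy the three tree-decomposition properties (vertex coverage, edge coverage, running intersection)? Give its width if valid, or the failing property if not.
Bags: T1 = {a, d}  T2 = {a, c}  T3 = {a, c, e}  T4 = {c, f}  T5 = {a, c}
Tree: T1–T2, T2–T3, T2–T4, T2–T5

A tree decomposition must satisfy three properties: every vertex lies in some bag; for every edge, both endpoints lie together in some bag; and for every vertex, the bags containing it form a connected subtree. Here vertex b appears in no bag, so the decomposition is invalid.

No — vertex b appears in no bag.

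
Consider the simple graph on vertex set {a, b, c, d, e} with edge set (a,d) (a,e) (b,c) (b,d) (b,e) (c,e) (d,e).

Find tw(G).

2

A width-2 tree decomposition is:
Bags: B1 = {b, c, e}  B2 = {b, d, e}  B3 = {a, d, e}
Tree: B1–B2, B2–B3
Every bag has size at most 3, so the width is 3 − 1 = 2 and tw(G) ≤ 2. Conversely, {a, d, e} is a clique of size 3, and the vertices of any clique must share a bag in every tree decomposition; so some bag has ≥ 3 vertices and tw(G) ≥ 2. Combining the bounds, tw(G) = 2.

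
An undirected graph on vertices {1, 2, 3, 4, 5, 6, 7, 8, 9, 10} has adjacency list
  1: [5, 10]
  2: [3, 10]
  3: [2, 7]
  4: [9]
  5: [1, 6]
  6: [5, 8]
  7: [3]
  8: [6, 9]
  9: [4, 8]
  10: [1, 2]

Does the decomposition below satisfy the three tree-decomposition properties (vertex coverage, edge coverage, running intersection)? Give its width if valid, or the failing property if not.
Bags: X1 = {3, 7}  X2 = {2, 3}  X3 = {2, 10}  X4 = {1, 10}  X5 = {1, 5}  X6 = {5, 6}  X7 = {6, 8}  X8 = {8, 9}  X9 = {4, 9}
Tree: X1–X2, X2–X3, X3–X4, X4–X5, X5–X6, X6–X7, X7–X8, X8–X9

Yes; width 1.

Vertex coverage: the bags together contain {1, 2, 3, 4, 5, 6, 7, 8, 9, 10}, the full vertex set. Edge coverage: each edge of G has both endpoints in at least one bag. Running intersection: for every vertex, the bags containing it form a connected subtree. All three properties hold, so this is a valid tree decomposition of width max|bag| − 1 = 1, and hence tw(G) ≤ 1.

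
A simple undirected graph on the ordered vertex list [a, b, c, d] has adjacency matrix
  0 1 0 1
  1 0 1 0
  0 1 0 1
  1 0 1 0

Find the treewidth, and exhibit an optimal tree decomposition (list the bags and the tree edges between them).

The largest bag has 3 vertices, giving width 2; this decomposition certifies tw(G) ≤ 2. Since a–d–c–b–a is a cycle in G, G is not acyclic. Forests are exactly the graphs of treewidth ≤ 1, so tw(G) ≥ 2. Hence tw(G) = 2 exactly.

Treewidth 2.
Bags: B1 = {a, c, d}  B2 = {a, b, c}
Tree: B1–B2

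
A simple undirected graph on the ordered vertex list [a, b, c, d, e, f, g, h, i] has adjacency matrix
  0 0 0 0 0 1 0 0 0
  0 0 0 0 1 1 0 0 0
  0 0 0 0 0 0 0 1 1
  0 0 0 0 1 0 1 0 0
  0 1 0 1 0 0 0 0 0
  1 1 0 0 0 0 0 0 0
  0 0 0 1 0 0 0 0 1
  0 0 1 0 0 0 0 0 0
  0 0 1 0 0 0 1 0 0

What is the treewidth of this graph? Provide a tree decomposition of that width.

Treewidth 1.
One optimal decomposition is:
Bags: B1 = {a, f}  B2 = {b, f}  B3 = {b, e}  B4 = {d, e}  B5 = {d, g}  B6 = {g, i}  B7 = {c, i}  B8 = {c, h}
Tree: B1–B2, B2–B3, B3–B4, B4–B5, B5–B6, B6–B7, B7–B8

The largest bag has 2 vertices, giving width 1; this decomposition certifies tw(G) ≤ 1. Since G has at least one edge (e.g. a–f), it is not an edgeless graph, so tw(G) ≥ 1. Hence tw(G) = 1 exactly.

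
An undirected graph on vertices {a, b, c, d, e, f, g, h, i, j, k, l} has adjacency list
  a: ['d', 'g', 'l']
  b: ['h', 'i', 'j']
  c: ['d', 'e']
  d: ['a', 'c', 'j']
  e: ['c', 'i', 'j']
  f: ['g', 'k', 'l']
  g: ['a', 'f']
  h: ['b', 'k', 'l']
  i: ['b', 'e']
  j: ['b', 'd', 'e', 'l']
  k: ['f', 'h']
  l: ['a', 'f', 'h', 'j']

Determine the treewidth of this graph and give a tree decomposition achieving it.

Treewidth 3.
One optimal decomposition is:
Bags: B1 = {f, g, h, k}  B2 = {f, g, h, l}  B3 = {a, g, h, l}  B4 = {a, b, h, l}  B5 = {a, b, j, l}  B6 = {a, b, d, j}  B7 = {b, d, i, j}  B8 = {d, e, i, j}  B9 = {c, d, e, i}
Tree: B1–B2, B2–B3, B3–B4, B4–B5, B5–B6, B6–B7, B7–B8, B8–B9

Every bag has size at most 4, so the width is 4 − 1 = 3 and tw(G) ≤ 3. For the lower bound: the 4 vertex sets {f,g,k}, {h}, {l}, {a,b,d,j} are disjoint, each induces a connected subgraph, and every pair is joined by at least one edge of G. Contracting each set to a single vertex therefore yields K_{4} as a minor, and since treewidth is minor-monotone, tw(G) ≥ tw(K_{4}) = 3. The upper and lower bounds meet at 3, so that is the treewidth.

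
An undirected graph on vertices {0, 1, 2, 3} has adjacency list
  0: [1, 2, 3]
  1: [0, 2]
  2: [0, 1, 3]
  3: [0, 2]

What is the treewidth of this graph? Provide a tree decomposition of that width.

Each bag holds 3 vertices, so the decomposition has width 2, which upper-bounds the treewidth. On the other hand G contains the 3-clique {0, 1, 2}. A clique must lie in a single bag of any decomposition, so no decomposition can have width below 2. Therefore the treewidth is 2.

Treewidth 2.
Bags: B1 = {0, 2, 3}  B2 = {0, 1, 2}
Tree: B1–B2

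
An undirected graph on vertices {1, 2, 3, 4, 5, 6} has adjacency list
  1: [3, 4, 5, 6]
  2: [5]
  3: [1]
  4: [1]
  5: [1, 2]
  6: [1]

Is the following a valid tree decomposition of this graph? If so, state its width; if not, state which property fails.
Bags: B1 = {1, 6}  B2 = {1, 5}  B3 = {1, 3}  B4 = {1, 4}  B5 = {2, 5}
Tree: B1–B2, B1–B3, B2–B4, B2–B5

Yes; width 1.

Every vertex of G appears in some bag (union = {1, 2, 3, 4, 5, 6}); every edge is covered by a bag; and for each vertex v the set of bags containing v is connected in the bag tree. The decomposition is therefore valid. The largest bag has 2 vertices, so the width is 1.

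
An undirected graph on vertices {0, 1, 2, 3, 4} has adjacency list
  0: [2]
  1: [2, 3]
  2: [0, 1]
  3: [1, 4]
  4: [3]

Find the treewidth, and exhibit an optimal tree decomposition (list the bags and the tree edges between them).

Treewidth 1.
One optimal decomposition is:
Bags: B1 = {1, 3}  B2 = {1, 2}  B3 = {0, 2}  B4 = {3, 4}
Tree: B1–B2, B2–B3, B1–B4

Each bag holds 2 vertices, so the decomposition has width 1, which upper-bounds the treewidth. Since G has at least one edge (e.g. 3–1), it is not an edgeless graph, so tw(G) ≥ 1. Therefore the treewidth is 1.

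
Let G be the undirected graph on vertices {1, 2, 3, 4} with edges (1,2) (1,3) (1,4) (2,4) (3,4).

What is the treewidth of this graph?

2

A width-2 tree decomposition is:
Bags: B1 = {1, 3, 4}  B2 = {1, 2, 4}
Tree: B1–B2
The largest bag has 3 vertices, giving width 2; this decomposition certifies tw(G) ≤ 2. Conversely, {1, 2, 4} is a clique of size 3, and the vertices of any clique must share a bag in every tree decomposition; so some bag has ≥ 3 vertices and tw(G) ≥ 2. Combining the bounds, tw(G) = 2.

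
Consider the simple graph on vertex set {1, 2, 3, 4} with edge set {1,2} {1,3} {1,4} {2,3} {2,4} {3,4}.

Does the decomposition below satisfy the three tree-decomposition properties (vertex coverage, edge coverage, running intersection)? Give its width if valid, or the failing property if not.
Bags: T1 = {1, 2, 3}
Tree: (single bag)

No — vertex 4 appears in no bag.

A tree decomposition must satisfy three properties: every vertex lies in some bag; for every edge, both endpoints lie together in some bag; and for every vertex, the bags containing it form a connected subtree. Here vertex 4 appears in no bag, so the decomposition is invalid.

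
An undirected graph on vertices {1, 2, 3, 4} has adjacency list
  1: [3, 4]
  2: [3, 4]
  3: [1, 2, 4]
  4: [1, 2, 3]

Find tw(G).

A width-2 tree decomposition is:
Bags: B1 = {2, 3, 4}  B2 = {1, 3, 4}
Tree: B1–B2
Every bag has size at most 3, so the width is 3 − 1 = 2 and tw(G) ≤ 2. On the other hand G contains the 3-clique {1, 3, 4}. A clique must lie in a single bag of any decomposition, so no decomposition can have width below 2. Hence tw(G) = 2 exactly.

2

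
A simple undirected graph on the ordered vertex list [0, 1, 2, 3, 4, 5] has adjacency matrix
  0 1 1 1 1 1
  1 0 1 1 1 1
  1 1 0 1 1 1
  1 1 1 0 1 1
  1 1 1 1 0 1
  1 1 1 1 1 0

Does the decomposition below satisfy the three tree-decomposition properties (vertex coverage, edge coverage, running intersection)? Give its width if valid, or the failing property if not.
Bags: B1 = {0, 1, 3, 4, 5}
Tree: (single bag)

No — vertex 2 appears in no bag.

A tree decomposition must satisfy three properties: every vertex lies in some bag; for every edge, both endpoints lie together in some bag; and for every vertex, the bags containing it form a connected subtree. Here vertex 2 appears in no bag, so the decomposition is invalid.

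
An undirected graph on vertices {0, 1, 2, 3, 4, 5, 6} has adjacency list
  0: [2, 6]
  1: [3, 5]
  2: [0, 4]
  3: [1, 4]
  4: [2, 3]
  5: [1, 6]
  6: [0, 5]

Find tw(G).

A width-2 tree decomposition is:
Bags: B1 = {0, 2, 6}  B2 = {2, 4, 6}  B3 = {3, 4, 6}  B4 = {1, 3, 6}  B5 = {1, 5, 6}
Tree: B1–B2, B2–B3, B3–B4, B4–B5
The largest bag has 3 vertices, giving width 2; this decomposition certifies tw(G) ≤ 2. The edges 6–0–2–4–3–1–5–6 form a cycle, so G is not a tree and its treewidth is at least 2. Therefore the treewidth is 2.

2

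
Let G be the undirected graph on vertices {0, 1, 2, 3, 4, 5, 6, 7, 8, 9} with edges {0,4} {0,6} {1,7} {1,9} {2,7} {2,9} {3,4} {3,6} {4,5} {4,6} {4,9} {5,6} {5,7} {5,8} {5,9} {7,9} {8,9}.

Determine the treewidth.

A width-2 tree decomposition is:
Bags: B1 = {1, 7, 9}  B2 = {5, 7, 9}  B3 = {5, 8, 9}  B4 = {4, 5, 9}  B5 = {2, 7, 9}  B6 = {4, 5, 6}  B7 = {0, 4, 6}  B8 = {3, 4, 6}
Tree: B1–B2, B2–B3, B2–B4, B1–B5, B4–B6, B6–B7, B7–B8
Every bag has size at most 3, so the width is 3 − 1 = 2 and tw(G) ≤ 2. Conversely, {0, 4, 6} is a clique of size 3, and the vertices of any clique must share a bag in every tree decomposition; so some bag has ≥ 3 vertices and tw(G) ≥ 2. Hence tw(G) = 2 exactly.

2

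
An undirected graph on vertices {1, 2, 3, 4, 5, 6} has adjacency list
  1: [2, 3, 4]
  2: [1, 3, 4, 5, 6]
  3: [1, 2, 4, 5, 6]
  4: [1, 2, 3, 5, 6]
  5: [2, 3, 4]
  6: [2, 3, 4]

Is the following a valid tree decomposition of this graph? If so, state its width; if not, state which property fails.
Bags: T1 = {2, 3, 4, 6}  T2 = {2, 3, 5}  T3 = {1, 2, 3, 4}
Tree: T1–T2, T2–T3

No — edge (4,5) lies in no bag.

A tree decomposition must satisfy three properties: every vertex lies in some bag; for every edge, both endpoints lie together in some bag; and for every vertex, the bags containing it form a connected subtree. Here edge (4,5) lies in no bag, so the decomposition is invalid.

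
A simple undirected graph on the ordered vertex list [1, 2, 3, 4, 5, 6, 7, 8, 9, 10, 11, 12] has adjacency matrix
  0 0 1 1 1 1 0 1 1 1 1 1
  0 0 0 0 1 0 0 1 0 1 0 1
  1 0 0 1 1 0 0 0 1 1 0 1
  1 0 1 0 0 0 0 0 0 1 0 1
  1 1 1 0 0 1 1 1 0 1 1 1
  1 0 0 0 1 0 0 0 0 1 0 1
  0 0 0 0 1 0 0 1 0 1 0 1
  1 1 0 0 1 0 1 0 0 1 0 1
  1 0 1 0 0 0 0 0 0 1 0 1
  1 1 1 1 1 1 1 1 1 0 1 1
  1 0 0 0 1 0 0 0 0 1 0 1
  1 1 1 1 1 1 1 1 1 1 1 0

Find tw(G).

4

A width-4 tree decomposition is:
Bags: B1 = {1, 5, 6, 10, 12}  B2 = {1, 5, 8, 10, 12}  B3 = {2, 5, 8, 10, 12}  B4 = {1, 3, 5, 10, 12}  B5 = {1, 3, 4, 10, 12}  B6 = {5, 7, 8, 10, 12}  B7 = {1, 3, 9, 10, 12}  B8 = {1, 5, 10, 11, 12}
Tree: B1–B2, B2–B3, B1–B4, B4–B5, B2–B6, B5–B7, B2–B8
The largest bag has 5 vertices, giving width 4; this decomposition certifies tw(G) ≤ 4. For the lower bound, the 5 vertices {1, 3, 9, 10, 12} are pairwise adjacent, and any tree decomposition puts a clique entirely inside one bag — forcing width ≥ 4. Combining the bounds, tw(G) = 4.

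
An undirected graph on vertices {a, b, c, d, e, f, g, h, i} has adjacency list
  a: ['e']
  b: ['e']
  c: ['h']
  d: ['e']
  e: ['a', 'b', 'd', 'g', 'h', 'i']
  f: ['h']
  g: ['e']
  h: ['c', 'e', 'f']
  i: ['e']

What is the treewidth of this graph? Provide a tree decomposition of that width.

Treewidth 1.
One optimal decomposition is:
Bags: B1 = {b, e}  B2 = {d, e}  B3 = {e, h}  B4 = {a, e}  B5 = {c, h}  B6 = {e, i}  B7 = {e, g}  B8 = {f, h}
Tree: B1–B2, B1–B3, B2–B4, B3–B5, B1–B6, B3–B7, B5–B8

Each bag holds 2 vertices, so the decomposition has width 1, which upper-bounds the treewidth. Since G has at least one edge (e.g. b–e), it is not an edgeless graph, so tw(G) ≥ 1. The upper and lower bounds meet at 1, so that is the treewidth.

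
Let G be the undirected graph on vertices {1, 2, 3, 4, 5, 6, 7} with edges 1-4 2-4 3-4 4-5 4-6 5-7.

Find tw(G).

1

A width-1 tree decomposition is:
Bags: B1 = {4, 5}  B2 = {3, 4}  B3 = {1, 4}  B4 = {2, 4}  B5 = {4, 6}  B6 = {5, 7}
Tree: B1–B2, B1–B3, B3–B4, B4–B5, B1–B6
Each bag holds 2 vertices, so the decomposition has width 1, which upper-bounds the treewidth. G has an edge, so its treewidth is at least 1. Hence tw(G) = 1 exactly.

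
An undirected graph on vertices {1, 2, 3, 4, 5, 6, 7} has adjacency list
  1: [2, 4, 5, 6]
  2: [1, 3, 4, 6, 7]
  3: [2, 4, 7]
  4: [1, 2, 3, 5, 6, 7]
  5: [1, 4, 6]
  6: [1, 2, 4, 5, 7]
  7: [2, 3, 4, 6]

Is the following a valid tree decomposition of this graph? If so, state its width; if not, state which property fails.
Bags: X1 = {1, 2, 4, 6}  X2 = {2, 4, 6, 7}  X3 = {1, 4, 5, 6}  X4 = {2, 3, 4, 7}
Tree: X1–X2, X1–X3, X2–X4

Yes; width 3.

Every vertex of G appears in some bag (union = {1, 2, 3, 4, 5, 6, 7}); every edge is covered by a bag; and for each vertex v the set of bags containing v is connected in the bag tree. The decomposition is therefore valid. The largest bag has 4 vertices, so the width is 3.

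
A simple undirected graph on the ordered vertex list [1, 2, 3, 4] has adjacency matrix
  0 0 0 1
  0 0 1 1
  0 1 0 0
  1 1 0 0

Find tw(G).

A width-1 tree decomposition is:
Bags: B1 = {2, 3}  B2 = {2, 4}  B3 = {1, 4}
Tree: B1–B2, B2–B3
Every bag has size at most 2, so the width is 2 − 1 = 1 and tw(G) ≤ 1. Since G has at least one edge (e.g. 2–3), it is not an edgeless graph, so tw(G) ≥ 1. The upper and lower bounds meet at 1, so that is the treewidth.

1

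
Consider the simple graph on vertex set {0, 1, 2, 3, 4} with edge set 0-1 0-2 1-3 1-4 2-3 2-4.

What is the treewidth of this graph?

2

A width-2 tree decomposition is:
Bags: B1 = {1, 2, 3}  B2 = {1, 2, 4}  B3 = {0, 1, 2}
Tree: B1–B2, B2–B3
Every bag has size at most 3, so the width is 3 − 1 = 2 and tw(G) ≤ 2. For the lower bound, G contains the cycle 2–3–1–4–2, so G is not a forest; only forests have treewidth ≤ 1, hence tw(G) ≥ 2. Therefore the treewidth is 2.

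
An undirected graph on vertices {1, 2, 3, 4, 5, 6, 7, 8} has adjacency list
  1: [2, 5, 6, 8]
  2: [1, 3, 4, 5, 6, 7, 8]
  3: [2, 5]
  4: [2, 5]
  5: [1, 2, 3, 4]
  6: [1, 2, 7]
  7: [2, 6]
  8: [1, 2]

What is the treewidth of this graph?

2

A width-2 tree decomposition is:
Bags: B1 = {1, 2, 5}  B2 = {2, 4, 5}  B3 = {2, 3, 5}  B4 = {1, 2, 8}  B5 = {1, 2, 6}  B6 = {2, 6, 7}
Tree: B1–B2, B2–B3, B1–B4, B1–B5, B5–B6
The largest bag has 3 vertices, giving width 2; this decomposition certifies tw(G) ≤ 2. On the other hand G contains the 3-clique {1, 2, 8}. A clique must lie in a single bag of any decomposition, so no decomposition can have width below 2. Combining the bounds, tw(G) = 2.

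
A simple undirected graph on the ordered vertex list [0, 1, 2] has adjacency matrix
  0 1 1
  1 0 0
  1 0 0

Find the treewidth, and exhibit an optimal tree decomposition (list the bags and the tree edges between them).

Treewidth 1.
One such decomposition:
Bags: B1 = {0, 2}  B2 = {0, 1}
Tree: B1–B2

Each bag holds 2 vertices, so the decomposition has width 1, which upper-bounds the treewidth. G has an edge, so its treewidth is at least 1. Therefore the treewidth is 1.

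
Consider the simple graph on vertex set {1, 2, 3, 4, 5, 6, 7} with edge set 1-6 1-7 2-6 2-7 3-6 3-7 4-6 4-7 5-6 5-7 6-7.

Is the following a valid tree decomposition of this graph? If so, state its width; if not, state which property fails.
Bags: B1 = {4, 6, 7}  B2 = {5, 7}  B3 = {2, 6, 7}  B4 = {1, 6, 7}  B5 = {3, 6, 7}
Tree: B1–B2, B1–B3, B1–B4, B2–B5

A tree decomposition must satisfy three properties: every vertex lies in some bag; for every edge, both endpoints lie together in some bag; and for every vertex, the bags containing it form a connected subtree. Here edge (6,5) lies in no bag, so the decomposition is invalid.

No — edge (6,5) lies in no bag.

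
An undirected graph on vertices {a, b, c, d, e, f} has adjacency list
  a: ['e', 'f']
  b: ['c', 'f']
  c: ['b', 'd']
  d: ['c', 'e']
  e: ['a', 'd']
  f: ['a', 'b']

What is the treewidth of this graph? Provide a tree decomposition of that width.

Each bag holds 3 vertices, so the decomposition has width 2, which upper-bounds the treewidth. For the lower bound, G contains the cycle f–a–e–d–c–b–f, so G is not a forest; only forests have treewidth ≤ 1, hence tw(G) ≥ 2. Hence tw(G) = 2 exactly.

Treewidth 2.
One such decomposition:
Bags: B1 = {a, e, f}  B2 = {d, e, f}  B3 = {c, d, f}  B4 = {b, c, f}
Tree: B1–B2, B2–B3, B3–B4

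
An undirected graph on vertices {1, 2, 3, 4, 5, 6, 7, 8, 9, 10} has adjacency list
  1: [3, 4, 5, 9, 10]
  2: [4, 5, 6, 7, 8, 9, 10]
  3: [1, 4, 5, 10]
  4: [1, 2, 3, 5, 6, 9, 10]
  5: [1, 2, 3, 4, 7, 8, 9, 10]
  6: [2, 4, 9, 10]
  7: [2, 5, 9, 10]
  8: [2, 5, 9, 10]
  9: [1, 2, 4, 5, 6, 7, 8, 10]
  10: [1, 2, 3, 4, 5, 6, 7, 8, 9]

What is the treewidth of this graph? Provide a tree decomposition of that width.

Treewidth 4.
Bags: B1 = {2, 4, 5, 9, 10}  B2 = {2, 5, 8, 9, 10}  B3 = {2, 4, 6, 9, 10}  B4 = {1, 4, 5, 9, 10}  B5 = {1, 3, 4, 5, 10}  B6 = {2, 5, 7, 9, 10}
Tree: B1–B2, B1–B3, B1–B4, B4–B5, B2–B6

Every bag has size at most 5, so the width is 5 − 1 = 4 and tw(G) ≤ 4. For the lower bound, the 5 vertices {1, 4, 5, 9, 10} are pairwise adjacent, and any tree decomposition puts a clique entirely inside one bag — forcing width ≥ 4. The upper and lower bounds meet at 4, so that is the treewidth.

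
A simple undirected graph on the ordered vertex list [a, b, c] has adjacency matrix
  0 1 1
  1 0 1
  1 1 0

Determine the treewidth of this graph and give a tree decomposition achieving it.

With just one bag of size 3, the width is 3 − 1 = 2, so tw(G) ≤ 2. On the other hand G contains the 3-clique {a, b, c}. A clique must lie in a single bag of any decomposition, so no decomposition can have width below 2. Therefore the treewidth is 2.

Treewidth 2.
Bags: B1 = {a, b, c}
Tree: (single bag)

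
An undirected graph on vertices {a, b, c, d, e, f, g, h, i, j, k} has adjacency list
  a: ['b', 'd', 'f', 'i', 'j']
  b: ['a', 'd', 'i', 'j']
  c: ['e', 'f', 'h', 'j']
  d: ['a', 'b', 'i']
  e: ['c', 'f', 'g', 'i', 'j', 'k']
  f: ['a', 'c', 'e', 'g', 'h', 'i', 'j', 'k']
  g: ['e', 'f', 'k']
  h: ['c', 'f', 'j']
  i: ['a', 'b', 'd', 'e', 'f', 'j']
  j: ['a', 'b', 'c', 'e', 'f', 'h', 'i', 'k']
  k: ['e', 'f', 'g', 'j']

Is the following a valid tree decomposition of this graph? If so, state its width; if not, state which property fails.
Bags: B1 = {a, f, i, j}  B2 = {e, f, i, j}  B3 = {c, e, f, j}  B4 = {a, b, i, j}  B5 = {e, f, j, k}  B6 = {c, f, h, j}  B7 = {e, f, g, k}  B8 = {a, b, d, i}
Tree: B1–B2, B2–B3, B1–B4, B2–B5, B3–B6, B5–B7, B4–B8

Checking the three conditions: (i) the bags cover all of {a, b, c, d, e, f, g, h, i, j, k}; (ii) for each edge, some bag contains both endpoints; (iii) the bags containing any fixed vertex form a subtree. All hold, so the decomposition is valid with width 4 − 1 = 3.

Yes; width 3.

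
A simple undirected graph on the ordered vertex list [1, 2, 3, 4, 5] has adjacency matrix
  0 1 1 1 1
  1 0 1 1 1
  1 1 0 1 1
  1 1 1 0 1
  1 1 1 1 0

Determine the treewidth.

A width-4 tree decomposition is:
Bags: B1 = {1, 2, 3, 4, 5}
Tree: (single bag)
With just one bag of size 5, the width is 5 − 1 = 4, so tw(G) ≤ 4. Conversely, {1, 2, 3, 4, 5} is a clique of size 5, and the vertices of any clique must share a bag in every tree decomposition; so some bag has ≥ 5 vertices and tw(G) ≥ 4. The upper and lower bounds meet at 4, so that is the treewidth.

4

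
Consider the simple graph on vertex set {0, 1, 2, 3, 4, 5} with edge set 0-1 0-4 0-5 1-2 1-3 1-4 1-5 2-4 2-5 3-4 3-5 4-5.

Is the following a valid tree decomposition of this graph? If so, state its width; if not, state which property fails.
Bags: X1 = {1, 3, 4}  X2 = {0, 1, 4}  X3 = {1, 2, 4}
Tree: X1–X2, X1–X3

No — vertex 5 appears in no bag.

A tree decomposition must satisfy three properties: every vertex lies in some bag; for every edge, both endpoints lie together in some bag; and for every vertex, the bags containing it form a connected subtree. Here vertex 5 appears in no bag, so the decomposition is invalid.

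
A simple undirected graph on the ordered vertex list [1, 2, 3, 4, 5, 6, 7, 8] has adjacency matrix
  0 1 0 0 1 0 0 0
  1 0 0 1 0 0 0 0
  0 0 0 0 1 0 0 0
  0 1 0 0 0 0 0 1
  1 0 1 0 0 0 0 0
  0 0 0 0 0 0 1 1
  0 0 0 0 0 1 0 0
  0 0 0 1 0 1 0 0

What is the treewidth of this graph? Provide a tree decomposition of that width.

Treewidth 1.
One optimal decomposition is:
Bags: B1 = {6, 7}  B2 = {6, 8}  B3 = {4, 8}  B4 = {2, 4}  B5 = {1, 2}  B6 = {1, 5}  B7 = {3, 5}
Tree: B1–B2, B2–B3, B3–B4, B4–B5, B5–B6, B6–B7

Every bag has size at most 2, so the width is 2 − 1 = 1 and tw(G) ≤ 1. Since G has at least one edge (e.g. 7–6), it is not an edgeless graph, so tw(G) ≥ 1. Therefore the treewidth is 1.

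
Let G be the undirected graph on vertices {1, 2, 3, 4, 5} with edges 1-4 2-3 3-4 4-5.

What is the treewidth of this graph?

A width-1 tree decomposition is:
Bags: B1 = {3, 4}  B2 = {1, 4}  B3 = {2, 3}  B4 = {4, 5}
Tree: B1–B2, B1–B3, B2–B4
Each bag holds 2 vertices, so the decomposition has width 1, which upper-bounds the treewidth. Any graph with an edge has treewidth ≥ 1, and G has the edge 3–4. Hence tw(G) = 1 exactly.

1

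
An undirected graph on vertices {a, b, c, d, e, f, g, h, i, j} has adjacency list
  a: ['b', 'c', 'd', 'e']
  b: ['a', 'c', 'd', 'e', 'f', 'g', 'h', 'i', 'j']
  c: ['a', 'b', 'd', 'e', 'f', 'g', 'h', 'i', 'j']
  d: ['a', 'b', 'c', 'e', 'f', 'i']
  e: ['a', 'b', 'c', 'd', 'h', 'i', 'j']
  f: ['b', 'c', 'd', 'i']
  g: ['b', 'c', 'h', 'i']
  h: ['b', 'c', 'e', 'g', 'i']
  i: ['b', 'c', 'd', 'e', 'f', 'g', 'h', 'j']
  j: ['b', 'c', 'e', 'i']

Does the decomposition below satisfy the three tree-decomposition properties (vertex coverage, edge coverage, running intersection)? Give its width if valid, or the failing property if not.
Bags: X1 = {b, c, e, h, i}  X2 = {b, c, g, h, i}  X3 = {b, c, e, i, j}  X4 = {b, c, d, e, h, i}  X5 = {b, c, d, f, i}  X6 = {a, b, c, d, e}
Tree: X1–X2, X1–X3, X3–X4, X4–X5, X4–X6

A tree decomposition must satisfy three properties: every vertex lies in some bag; for every edge, both endpoints lie together in some bag; and for every vertex, the bags containing it form a connected subtree. Here bags containing vertex h are not connected in the tree, so the decomposition is invalid.

No — bags containing vertex h are not connected in the tree.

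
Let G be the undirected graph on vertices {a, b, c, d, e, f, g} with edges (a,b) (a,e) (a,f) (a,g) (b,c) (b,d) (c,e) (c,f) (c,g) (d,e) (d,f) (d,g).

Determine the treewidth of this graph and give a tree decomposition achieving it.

Treewidth 3.
One optimal decomposition is:
Bags: B1 = {a, c, d, e}  B2 = {a, c, d, g}  B3 = {a, c, d, f}  B4 = {a, b, c, d}
Tree: B1–B2, B2–B3, B3–B4

Each bag holds 4 vertices, so the decomposition has width 3, which upper-bounds the treewidth. For the lower bound: the 4 vertex sets {d,e}, {a,g}, {c}, {f} are disjoint, each induces a connected subgraph, and every pair is joined by at least one edge of G. Contracting each set to a single vertex therefore yields K_{4} as a minor, and since treewidth is minor-monotone, tw(G) ≥ tw(K_{4}) = 3. Therefore the treewidth is 3.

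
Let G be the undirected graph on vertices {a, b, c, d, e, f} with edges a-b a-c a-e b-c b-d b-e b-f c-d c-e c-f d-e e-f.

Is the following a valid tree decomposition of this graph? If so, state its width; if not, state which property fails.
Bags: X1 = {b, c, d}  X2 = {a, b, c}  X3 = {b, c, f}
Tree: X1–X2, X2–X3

No — vertex e appears in no bag.

A tree decomposition must satisfy three properties: every vertex lies in some bag; for every edge, both endpoints lie together in some bag; and for every vertex, the bags containing it form a connected subtree. Here vertex e appears in no bag, so the decomposition is invalid.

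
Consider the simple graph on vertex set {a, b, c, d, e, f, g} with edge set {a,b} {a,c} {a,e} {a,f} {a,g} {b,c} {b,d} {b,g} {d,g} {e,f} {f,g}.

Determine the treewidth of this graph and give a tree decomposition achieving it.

Treewidth 2.
One optimal decomposition is:
Bags: B1 = {b, d, g}  B2 = {a, b, g}  B3 = {a, b, c}  B4 = {a, f, g}  B5 = {a, e, f}
Tree: B1–B2, B2–B3, B2–B4, B4–B5

The largest bag has 3 vertices, giving width 2; this decomposition certifies tw(G) ≤ 2. Conversely, {b, d, g} is a clique of size 3, and the vertices of any clique must share a bag in every tree decomposition; so some bag has ≥ 3 vertices and tw(G) ≥ 2. Combining the bounds, tw(G) = 2.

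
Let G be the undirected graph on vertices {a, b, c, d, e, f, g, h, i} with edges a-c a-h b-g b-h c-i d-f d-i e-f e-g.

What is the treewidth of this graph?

2

A width-2 tree decomposition is:
Bags: B1 = {e, f, g}  B2 = {b, f, g}  B3 = {b, f, h}  B4 = {a, f, h}  B5 = {a, c, f}  B6 = {c, f, i}  B7 = {d, f, i}
Tree: B1–B2, B2–B3, B3–B4, B4–B5, B5–B6, B6–B7
The largest bag has 3 vertices, giving width 2; this decomposition certifies tw(G) ≤ 2. The edges f–e–g–b–h–a–c–i–d–f form a cycle, so G is not a tree and its treewidth is at least 2. The upper and lower bounds meet at 2, so that is the treewidth.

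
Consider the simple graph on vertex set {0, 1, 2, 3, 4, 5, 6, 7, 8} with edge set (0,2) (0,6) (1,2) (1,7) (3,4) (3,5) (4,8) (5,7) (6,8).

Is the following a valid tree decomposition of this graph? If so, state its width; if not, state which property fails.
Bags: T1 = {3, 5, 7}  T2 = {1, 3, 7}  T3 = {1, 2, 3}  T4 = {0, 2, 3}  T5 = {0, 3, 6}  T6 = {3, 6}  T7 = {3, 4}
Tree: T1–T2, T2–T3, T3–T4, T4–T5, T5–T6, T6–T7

A tree decomposition must satisfy three properties: every vertex lies in some bag; for every edge, both endpoints lie together in some bag; and for every vertex, the bags containing it form a connected subtree. Here vertex 8 appears in no bag, so the decomposition is invalid.

No — vertex 8 appears in no bag.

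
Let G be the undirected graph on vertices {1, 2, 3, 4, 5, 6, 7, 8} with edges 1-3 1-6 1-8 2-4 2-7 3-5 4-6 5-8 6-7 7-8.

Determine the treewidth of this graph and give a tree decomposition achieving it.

Treewidth 2.
One such decomposition:
Bags: B1 = {3, 5, 8}  B2 = {1, 3, 8}  B3 = {1, 7, 8}  B4 = {1, 6, 7}  B5 = {2, 6, 7}  B6 = {2, 4, 6}
Tree: B1–B2, B2–B3, B3–B4, B4–B5, B5–B6

Every bag has size at most 3, so the width is 3 − 1 = 2 and tw(G) ≤ 2. The edges 5–3–1–8–5 form a cycle, so G is not a tree and its treewidth is at least 2. The upper and lower bounds meet at 2, so that is the treewidth.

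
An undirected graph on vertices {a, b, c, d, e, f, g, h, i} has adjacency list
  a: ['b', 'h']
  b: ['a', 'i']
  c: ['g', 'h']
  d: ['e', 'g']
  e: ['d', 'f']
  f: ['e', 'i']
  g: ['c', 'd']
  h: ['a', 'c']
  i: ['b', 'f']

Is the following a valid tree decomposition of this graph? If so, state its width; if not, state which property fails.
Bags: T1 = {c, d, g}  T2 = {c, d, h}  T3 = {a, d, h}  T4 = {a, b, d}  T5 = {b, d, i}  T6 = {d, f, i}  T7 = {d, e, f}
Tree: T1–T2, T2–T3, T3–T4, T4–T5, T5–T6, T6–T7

Yes; width 2.

Checking the three conditions: (i) the bags cover all of {a, b, c, d, e, f, g, h, i}; (ii) for each edge, some bag contains both endpoints; (iii) the bags containing any fixed vertex form a subtree. All hold, so the decomposition is valid with width 3 − 1 = 2.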